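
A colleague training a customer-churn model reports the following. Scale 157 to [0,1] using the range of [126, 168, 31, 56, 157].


min=31, max=168
(157-31)/(168-31) = 126/137 = 0.9197

0.9197


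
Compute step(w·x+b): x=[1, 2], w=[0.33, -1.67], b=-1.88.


z = (1)·(0.33) + (2)·(-1.67) - 1.88
  = -4.89
step(z) = 0 (z<0)

0


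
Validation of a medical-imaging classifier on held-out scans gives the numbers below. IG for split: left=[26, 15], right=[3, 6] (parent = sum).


Parent = [29, 21], H_parent = 0.9815
H_left = 0.9474 (n=41), H_right = 0.9183 (n=9)
H_children = (41/50)·0.9474 + (9/50)·0.9183 = 0.9422
IG = 0.9815 - 0.9422 = 0.0393

0.0393


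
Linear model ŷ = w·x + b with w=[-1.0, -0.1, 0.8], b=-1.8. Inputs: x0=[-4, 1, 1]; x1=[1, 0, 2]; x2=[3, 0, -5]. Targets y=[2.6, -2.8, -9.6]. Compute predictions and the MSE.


ŷ0 = (-1.0)·(-4) + (-0.1)·(1) + (0.8)·(1) - 1.8 = 2.9
ŷ1 = (-1.0)·(1) + (-0.1)·(0) + (0.8)·(2) - 1.8 = -1.2
ŷ2 = (-1.0)·(3) + (-0.1)·(0) + (0.8)·(-5) - 1.8 = -8.8
errors² = [0.09, 2.56, 0.64]
MSE = 3.2900/3 = 1.0967

1.0967


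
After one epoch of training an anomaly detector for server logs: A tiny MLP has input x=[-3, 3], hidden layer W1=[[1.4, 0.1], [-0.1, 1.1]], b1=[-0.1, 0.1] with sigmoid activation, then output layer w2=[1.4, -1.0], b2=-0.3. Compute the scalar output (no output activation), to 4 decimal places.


z1[0] = (1.4)·(-3) + (0.1)·(3) - 0.1 = -4.0
z1[1] = (-0.1)·(-3) + (1.1)·(3) + 0.1 = 3.7
h = sigmoid(z1) = [0.018, 0.9759]
output = (1.4)·(0.018) + (-1.0)·(0.9759) - 0.3 = -1.2507

-1.2507


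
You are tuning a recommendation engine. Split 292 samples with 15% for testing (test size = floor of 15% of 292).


Test = ⌊292·15/100⌋ = 43
Train = 292 - 43 = 249

Train: 249, Test: 43


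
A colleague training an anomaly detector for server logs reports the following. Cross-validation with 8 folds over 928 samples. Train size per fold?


Fold size = 928/8 = 116
Training per fold = 928 - 116 = 812

812


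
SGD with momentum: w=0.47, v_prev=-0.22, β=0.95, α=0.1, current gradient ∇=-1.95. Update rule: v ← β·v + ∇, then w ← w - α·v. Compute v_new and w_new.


v_new = 0.95·-0.22 - 1.95 = -0.209 - 1.95 = -2.159
w_new = 0.47 - 0.1·-2.159 = 0.47 + 0.2159 = 0.6859

v_new=-2.159, w_new=0.6859


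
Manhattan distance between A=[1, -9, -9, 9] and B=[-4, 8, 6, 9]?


d = |1+ 4| + |-9-8| + |-9-6| + |9-9|
  = 5 + 17 + 15 + 0
  = 37

37


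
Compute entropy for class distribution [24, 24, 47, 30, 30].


Probabilities: [24/155, 24/155, 47/155, 30/155, 30/155] ≈ [0.1548, 0.1548, 0.3032, 0.1935, 0.1935]
H = -((24/155)·log₂(24/155) + (24/155)·log₂(24/155) + (47/155)·log₂(47/155) + (30/155)·log₂(30/155) + (30/155)·log₂(30/155))
  = 2.2725 bits

2.2725 bits


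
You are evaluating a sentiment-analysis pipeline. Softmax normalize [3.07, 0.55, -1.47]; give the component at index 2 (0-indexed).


Exponentials: e^3.07=21.5419, e^0.55=1.7333, e^-1.47=0.2299
Sum = 23.5051
Softmax = [0.9165, 0.0737, 0.0098]
p[2] = 0.2299/23.5051 = 0.0098

0.0098


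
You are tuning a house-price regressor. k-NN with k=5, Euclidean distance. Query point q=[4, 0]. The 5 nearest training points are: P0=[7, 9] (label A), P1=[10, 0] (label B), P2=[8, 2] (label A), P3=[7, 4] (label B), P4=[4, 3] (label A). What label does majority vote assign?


d(q,P0) = 9.4868  (label A)
d(q,P1) = 6.0  (label B)
d(q,P2) = 4.4721  (label A)
d(q,P3) = 5.0  (label B)
d(q,P4) = 3.0  (label A)
Votes: A=3, B=2
Majority → A

A


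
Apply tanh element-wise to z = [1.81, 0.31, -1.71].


tanh(1.81) = 0.9478
tanh(0.31) = 0.3004
tanh(-1.71) = -0.9366
result = [0.9478, 0.3004, -0.9366]

[0.9478, 0.3004, -0.9366]


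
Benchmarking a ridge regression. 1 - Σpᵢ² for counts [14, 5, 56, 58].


Probabilities: [14/133, 5/133, 56/133, 58/133] ≈ [0.1053, 0.0376, 0.4211, 0.4361]
Σpᵢ² = (196 + 25 + 3136 + 3364)/133² = 6721/17689
Gini = 1 - Σpᵢ² = 1 - 6721/17689 = 0.62

0.62


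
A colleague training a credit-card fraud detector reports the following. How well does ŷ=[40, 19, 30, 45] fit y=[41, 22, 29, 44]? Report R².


ȳ = 34
SS_res = Σ(y-ŷ)² = 12
SS_tot = Σ(y-ȳ)² = 318
R² = 1 - SS_res/SS_tot = 1 - 0.0377 = 0.9623

0.9623


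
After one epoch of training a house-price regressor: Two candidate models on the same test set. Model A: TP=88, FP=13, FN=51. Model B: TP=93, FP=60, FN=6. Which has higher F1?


Model A: P=88/101=0.8713, R=88/139=0.6331, F1=2PR/(P+R)=2TP/(2TP+FP+FN)=176/240=0.7333
Model B: P=93/153=0.6078, R=93/99=0.9394, F1=2PR/(P+R)=2TP/(2TP+FP+FN)=186/252=0.7381
0.7333 < 0.7381 → Model B

Model B


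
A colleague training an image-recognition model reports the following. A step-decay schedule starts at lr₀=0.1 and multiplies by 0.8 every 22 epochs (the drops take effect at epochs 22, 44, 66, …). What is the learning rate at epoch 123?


n_drops = ⌊123/22⌋ = 5
lr = 0.1·0.8^5 = 0.1·0.32768 = 0.032768

0.032768


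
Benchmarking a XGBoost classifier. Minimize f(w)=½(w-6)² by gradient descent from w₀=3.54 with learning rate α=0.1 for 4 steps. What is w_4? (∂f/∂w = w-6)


step 1: grad = 3.54-6 = -2.46; w = 3.54 - 0.1·(-2.46) = 3.786
step 2: grad = 3.786-6 = -2.214; w = 3.786 - 0.1·(-2.214) = 4.0074
step 3: grad = 4.0074-6 = -1.9926; w = 4.0074 - 0.1·(-1.9926) = 4.20666
step 4: grad = 4.20666-6 = -1.79334; w = 4.20666 - 0.1·(-1.79334) = 4.385994

4.385994


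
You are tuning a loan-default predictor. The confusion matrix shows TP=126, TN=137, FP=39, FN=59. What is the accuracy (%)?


Accuracy = (TP+TN)/(TP+TN+FP+FN)
= (126+137)/(361)
= 263/361 = 72.85%

72.85%


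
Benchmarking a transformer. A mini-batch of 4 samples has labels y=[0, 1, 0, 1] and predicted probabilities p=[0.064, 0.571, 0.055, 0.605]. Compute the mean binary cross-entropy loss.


L[0] = -ln(1-0.064) = -ln(0.936) = 0.0661
L[1] = -ln(0.571) = 0.5604
L[2] = -ln(1-0.055) = -ln(0.945) = 0.0566
L[3] = -ln(0.605) = 0.5025
mean = (0.0661 + 0.5604 + 0.0566 + 0.5025)/4 = 0.2964

0.2964


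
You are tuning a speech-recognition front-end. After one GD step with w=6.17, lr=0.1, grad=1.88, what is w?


w_new = w - α·∇
= 6.17 - 0.1·1.88
= 6.17 - 0.188
= 5.982

5.982


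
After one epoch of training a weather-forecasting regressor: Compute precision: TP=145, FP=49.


Precision = TP/(TP+FP)
= 145/(145+49)
= 145/194 = 74.74%

74.74%


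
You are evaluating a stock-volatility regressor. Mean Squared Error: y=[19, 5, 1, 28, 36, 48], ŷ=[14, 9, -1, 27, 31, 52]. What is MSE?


Squared errors: (19-14)²=25, (5-9)²=16, (1+ 1)²=4, (28-27)²=1, (36-31)²=25, (48-52)²=16
Sum = 87
MSE = 87/6 = 29/2

29/2


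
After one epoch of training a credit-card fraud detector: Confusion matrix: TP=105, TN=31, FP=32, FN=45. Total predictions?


Total = TP + TN + FP + FN
= 105 + 31 + 32 + 45
= 213
(Predicted positive: 137, predicted negative: 76)

213


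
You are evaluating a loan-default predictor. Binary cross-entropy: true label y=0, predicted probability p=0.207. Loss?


BCE = -[y·ln(p) + (1-y)·ln(1-p)]
= -0 - 1·ln(1-0.207)
= -ln(0.793) = 0.2319

0.2319


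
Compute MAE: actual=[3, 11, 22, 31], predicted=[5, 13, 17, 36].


Absolute errors: |3-5|=2, |11-13|=2, |22-17|=5, |31-36|=5
Sum = 14
MAE = 14/4 = 7/2

7/2


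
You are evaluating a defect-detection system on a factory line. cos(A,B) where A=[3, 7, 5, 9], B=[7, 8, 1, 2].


A·B = 3·7 + 7·8 + 5·1 + 9·2 = 100
‖A‖ = √164 = 12.8062, ‖B‖ = √118 = 10.8628
cos = 100/(√164·√118) = 100/√19352 = 0.7188

0.7188


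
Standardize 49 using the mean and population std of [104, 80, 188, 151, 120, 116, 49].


μ = 115.4286, σ = 42.0063
z = (49 - 115.4286)/42.0063 = -1.5814

-1.5814


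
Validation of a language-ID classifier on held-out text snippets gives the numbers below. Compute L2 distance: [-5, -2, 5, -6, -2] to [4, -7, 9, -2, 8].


d = √((-5-4)² + (-2+ 7)² + (5-9)² + (-6+ 2)² + (-2-8)²)
  = √(81 + 25 + 16 + 16 + 100)
  = √238 = 15.4272

15.4272


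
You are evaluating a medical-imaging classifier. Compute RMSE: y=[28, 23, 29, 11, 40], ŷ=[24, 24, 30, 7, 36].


MSE = 50/5 = 10
RMSE = √(50/5) = 3.1623

3.1623


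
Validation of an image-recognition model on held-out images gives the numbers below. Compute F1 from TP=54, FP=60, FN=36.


Precision = 54/114 = 0.4737
Recall = 54/90 = 0.6
F1 = 2·P·R/(P+R) = 2·TP/(2·TP+FP+FN) = 108/(108+60+36) = 108/204 = 0.5294

0.5294


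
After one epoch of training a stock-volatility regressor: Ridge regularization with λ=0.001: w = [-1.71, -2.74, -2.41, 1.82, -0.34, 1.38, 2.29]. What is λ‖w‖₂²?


‖w‖₂² = (-1.71)² + (-2.74)² + (-2.41)² + (1.82)² + (-0.34)² + (1.38)² + (2.29)²
     = 2.9241 + 7.5076 + 5.8081 + 3.3124 + 0.1156 + 1.9044 + 5.2441
     = 26.8163
λ·‖w‖₂² = 0.001·26.8163 = 0.026816

0.026816


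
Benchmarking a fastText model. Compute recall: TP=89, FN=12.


Recall = TP/(TP+FN)
= 89/(89+12)
= 89/101 = 88.12%

88.12%


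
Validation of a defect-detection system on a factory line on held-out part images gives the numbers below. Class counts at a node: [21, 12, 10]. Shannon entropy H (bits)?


Probabilities: [21/43, 12/43, 10/43] ≈ [0.4884, 0.2791, 0.2326]
H = -((21/43)·log₂(21/43) + (12/43)·log₂(12/43) + (10/43)·log₂(10/43))
  = 1.5082 bits

1.5082 bits


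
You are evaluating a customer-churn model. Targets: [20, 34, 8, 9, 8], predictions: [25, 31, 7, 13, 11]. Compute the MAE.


Absolute errors: |20-25|=5, |34-31|=3, |8-7|=1, |9-13|=4, |8-11|=3
Sum = 16
MAE = 16/5 = 16/5

16/5


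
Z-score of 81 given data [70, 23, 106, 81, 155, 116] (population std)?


μ = 91.8333, σ = 41.0423
z = (81 - 91.8333)/41.0423 = -0.264

-0.264


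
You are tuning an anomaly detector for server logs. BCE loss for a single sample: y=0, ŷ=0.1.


BCE = -[y·ln(p) + (1-y)·ln(1-p)]
= -0 - 1·ln(1-0.1)
= -ln(0.9) = 0.1054

0.1054


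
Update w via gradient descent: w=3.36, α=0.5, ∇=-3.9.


w_new = w - α·∇
= 3.36 - 0.5·-3.9
= 3.36 + 1.95
= 5.31

5.31


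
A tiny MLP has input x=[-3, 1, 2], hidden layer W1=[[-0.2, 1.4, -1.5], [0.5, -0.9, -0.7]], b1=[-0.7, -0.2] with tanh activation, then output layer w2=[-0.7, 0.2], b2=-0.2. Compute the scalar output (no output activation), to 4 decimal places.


z1[0] = (-0.2)·(-3) + (1.4)·(1) + (-1.5)·(2) - 0.7 = -1.7
z1[1] = (0.5)·(-3) + (-0.9)·(1) + (-0.7)·(2) - 0.2 = -4.0
h = tanh(z1) = [-0.9354, -0.9993]
output = (-0.7)·(-0.9354) + (0.2)·(-0.9993) - 0.2 = 0.2549

0.2549


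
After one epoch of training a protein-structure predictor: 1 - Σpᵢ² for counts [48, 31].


Probabilities: [48/79, 31/79] ≈ [0.6076, 0.3924]
Σpᵢ² = (2304 + 961)/79² = 3265/6241
Gini = 1 - Σpᵢ² = 1 - 3265/6241 = 0.4768

0.4768


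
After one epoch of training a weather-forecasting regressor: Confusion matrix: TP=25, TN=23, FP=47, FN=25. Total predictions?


Total = TP + TN + FP + FN
= 25 + 23 + 47 + 25
= 120
(Predicted positive: 72, predicted negative: 48)

120


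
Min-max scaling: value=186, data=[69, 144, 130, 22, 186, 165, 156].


min=22, max=186
(186-22)/(186-22) = 164/164 = 1.0

1.0


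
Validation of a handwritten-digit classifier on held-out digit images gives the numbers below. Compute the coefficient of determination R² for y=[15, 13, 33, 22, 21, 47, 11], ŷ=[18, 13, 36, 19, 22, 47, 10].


ȳ = 23.1429
SS_res = Σ(y-ŷ)² = 29
SS_tot = Σ(y-ȳ)² = 988.86
R² = 1 - SS_res/SS_tot = 1 - 0.0293 = 0.9707

0.9707


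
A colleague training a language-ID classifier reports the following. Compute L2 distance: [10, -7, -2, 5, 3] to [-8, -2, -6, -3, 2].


d = √((10+ 8)² + (-7+ 2)² + (-2+ 6)² + (5+ 3)² + (3-2)²)
  = √(324 + 25 + 16 + 64 + 1)
  = √430 = 20.7364

20.7364


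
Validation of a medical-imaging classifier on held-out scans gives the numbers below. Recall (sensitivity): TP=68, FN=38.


Recall = TP/(TP+FN)
= 68/(68+38)
= 68/106 = 64.15%

64.15%


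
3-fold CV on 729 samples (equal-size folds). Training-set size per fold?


Fold size = 729/3 = 243
Training per fold = 729 - 243 = 486

486


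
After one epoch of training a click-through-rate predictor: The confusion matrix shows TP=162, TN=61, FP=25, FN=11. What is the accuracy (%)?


Accuracy = (TP+TN)/(TP+TN+FP+FN)
= (162+61)/(259)
= 223/259 = 86.1%

86.1%


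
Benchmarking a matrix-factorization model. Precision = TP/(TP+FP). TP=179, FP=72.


Precision = TP/(TP+FP)
= 179/(179+72)
= 179/251 = 71.31%

71.31%


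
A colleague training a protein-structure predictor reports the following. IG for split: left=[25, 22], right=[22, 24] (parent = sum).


Parent = [47, 46], H_parent = 0.9999
H_left = 0.9971 (n=47), H_right = 0.9986 (n=46)
H_children = (47/93)·0.9971 + (46/93)·0.9986 = 0.9978
IG = 0.9999 - 0.9978 = 0.0021

0.0021


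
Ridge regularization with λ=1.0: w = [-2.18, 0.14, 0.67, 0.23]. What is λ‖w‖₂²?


‖w‖₂² = (-2.18)² + (0.14)² + (0.67)² + (0.23)²
     = 4.7524 + 0.0196 + 0.4489 + 0.0529
     = 5.2738
λ·‖w‖₂² = 1.0·5.2738 = 5.2738

5.2738


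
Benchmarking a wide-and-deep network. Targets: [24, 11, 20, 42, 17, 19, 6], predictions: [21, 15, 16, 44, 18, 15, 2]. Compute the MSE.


Squared errors: (24-21)²=9, (11-15)²=16, (20-16)²=16, (42-44)²=4, (17-18)²=1, (19-15)²=16, (6-2)²=16
Sum = 78
MSE = 78/7 = 78/7

78/7


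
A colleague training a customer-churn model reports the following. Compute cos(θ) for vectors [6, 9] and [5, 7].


A·B = 6·5 + 9·7 = 93
‖A‖ = √117 = 10.8167, ‖B‖ = √74 = 8.6023
cos = 93/(√117·√74) = 93/√8658 = 0.9995

0.9995


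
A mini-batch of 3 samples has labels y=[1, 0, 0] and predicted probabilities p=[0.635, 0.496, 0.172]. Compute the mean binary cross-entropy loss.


L[0] = -ln(0.635) = 0.4541
L[1] = -ln(1-0.496) = -ln(0.504) = 0.6852
L[2] = -ln(1-0.172) = -ln(0.828) = 0.1887
mean = (0.4541 + 0.6852 + 0.1887)/3 = 0.4427

0.4427


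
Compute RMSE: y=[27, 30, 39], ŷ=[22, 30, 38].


MSE = 26/3 = 8.6667
RMSE = √(26/3) = 2.9439

2.9439


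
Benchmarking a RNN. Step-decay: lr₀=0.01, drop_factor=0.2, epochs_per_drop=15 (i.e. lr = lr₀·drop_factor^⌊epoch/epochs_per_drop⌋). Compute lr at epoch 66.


n_drops = ⌊66/15⌋ = 4
lr = 0.01·0.2^4 = 0.01·0.0016 = 0.000016

0.000016


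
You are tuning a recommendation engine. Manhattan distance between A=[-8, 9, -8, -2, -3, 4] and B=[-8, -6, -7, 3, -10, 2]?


d = |-8+ 8| + |9+ 6| + |-8+ 7| + |-2-3| + |-3+ 10| + |4-2|
  = 0 + 15 + 1 + 5 + 7 + 2
  = 30

30


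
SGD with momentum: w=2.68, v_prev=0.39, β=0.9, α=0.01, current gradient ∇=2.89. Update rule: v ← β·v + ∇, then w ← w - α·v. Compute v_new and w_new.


v_new = 0.9·0.39 + 2.89 = 0.351 + 2.89 = 3.241
w_new = 2.68 - 0.01·3.241 = 2.68 - 0.03241 = 2.64759

v_new=3.241, w_new=2.64759


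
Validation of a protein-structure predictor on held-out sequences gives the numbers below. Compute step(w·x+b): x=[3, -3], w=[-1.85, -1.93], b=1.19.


z = (3)·(-1.85) + (-3)·(-1.93) + 1.19
  = 1.43
step(z) = 1 (z≥0)

1


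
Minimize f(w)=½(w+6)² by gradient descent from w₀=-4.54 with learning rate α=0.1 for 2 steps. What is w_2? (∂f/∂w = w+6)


step 1: grad = -4.54+6 = 1.46; w = -4.54 - 0.1·(1.46) = -4.686
step 2: grad = -4.686+6 = 1.314; w = -4.686 - 0.1·(1.314) = -4.8174

-4.8174


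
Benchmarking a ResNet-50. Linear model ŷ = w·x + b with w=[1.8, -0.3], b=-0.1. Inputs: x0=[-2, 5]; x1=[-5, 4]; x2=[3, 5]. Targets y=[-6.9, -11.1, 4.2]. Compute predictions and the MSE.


ŷ0 = (1.8)·(-2) + (-0.3)·(5) - 0.1 = -5.2
ŷ1 = (1.8)·(-5) + (-0.3)·(4) - 0.1 = -10.3
ŷ2 = (1.8)·(3) + (-0.3)·(5) - 0.1 = 3.8
errors² = [2.89, 0.64, 0.16]
MSE = 3.6900/3 = 1.23

1.23


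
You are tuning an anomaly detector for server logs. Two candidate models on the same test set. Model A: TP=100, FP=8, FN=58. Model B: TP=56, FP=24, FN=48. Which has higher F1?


Model A: P=100/108=0.9259, R=100/158=0.6329, F1=2PR/(P+R)=2TP/(2TP+FP+FN)=200/266=0.7519
Model B: P=56/80=0.7, R=56/104=0.5385, F1=2PR/(P+R)=2TP/(2TP+FP+FN)=112/184=0.6087
0.7519 > 0.6087 → Model A

Model A


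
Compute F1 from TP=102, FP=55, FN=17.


Precision = 102/157 = 0.6497
Recall = 102/119 = 0.8571
F1 = 2·P·R/(P+R) = 2·TP/(2·TP+FP+FN) = 204/(204+55+17) = 204/276 = 0.7391

0.7391


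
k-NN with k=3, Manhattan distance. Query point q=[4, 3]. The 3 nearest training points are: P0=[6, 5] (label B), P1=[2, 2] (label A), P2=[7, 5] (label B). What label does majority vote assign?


d(q,P0) = 4  (label B)
d(q,P1) = 3  (label A)
d(q,P2) = 5  (label B)
Votes: A=1, B=2
Majority → B

B


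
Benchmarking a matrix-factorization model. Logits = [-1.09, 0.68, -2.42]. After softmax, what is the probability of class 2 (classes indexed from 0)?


Exponentials: e^-1.09=0.3362, e^0.68=1.9739, e^-2.42=0.0889
Sum = 2.399
Softmax = [0.1401, 0.8228, 0.0371]
p[2] = 0.0889/2.399 = 0.0371

0.0371


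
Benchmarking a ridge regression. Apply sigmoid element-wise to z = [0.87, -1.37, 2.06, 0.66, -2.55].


σ(0.87) = 1/(1+e^-0.87) = 0.7047
σ(-1.37) = 1/(1+e^1.37) = 0.2026
σ(2.06) = 1/(1+e^-2.06) = 0.887
σ(0.66) = 1/(1+e^-0.66) = 0.6593
σ(-2.55) = 1/(1+e^2.55) = 0.0724
result = [0.7047, 0.2026, 0.887, 0.6593, 0.0724]

[0.7047, 0.2026, 0.887, 0.6593, 0.0724]


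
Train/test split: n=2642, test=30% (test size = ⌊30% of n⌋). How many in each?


Test = ⌊2642·30/100⌋ = 792
Train = 2642 - 792 = 1850

Train: 1850, Test: 792


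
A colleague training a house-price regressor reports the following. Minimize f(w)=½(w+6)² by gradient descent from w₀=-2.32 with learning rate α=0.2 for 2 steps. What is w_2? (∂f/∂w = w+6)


step 1: grad = -2.32+6 = 3.68; w = -2.32 - 0.2·(3.68) = -3.056
step 2: grad = -3.056+6 = 2.944; w = -3.056 - 0.2·(2.944) = -3.6448

-3.6448


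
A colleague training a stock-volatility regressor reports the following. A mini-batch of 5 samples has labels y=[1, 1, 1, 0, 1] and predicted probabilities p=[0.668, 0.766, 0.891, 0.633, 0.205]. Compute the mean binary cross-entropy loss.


L[0] = -ln(0.668) = 0.4035
L[1] = -ln(0.766) = 0.2666
L[2] = -ln(0.891) = 0.1154
L[3] = -ln(1-0.633) = -ln(0.367) = 1.0024
L[4] = -ln(0.205) = 1.5847
mean = (0.4035 + 0.2666 + 0.1154 + 1.0024 + 1.5847)/5 = 0.6745

0.6745


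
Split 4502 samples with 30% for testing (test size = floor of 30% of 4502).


Test = ⌊4502·30/100⌋ = 1350
Train = 4502 - 1350 = 3152

Train: 3152, Test: 1350


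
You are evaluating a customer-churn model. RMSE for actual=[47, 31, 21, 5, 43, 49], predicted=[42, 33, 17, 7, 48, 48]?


MSE = 75/6 = 12.5
RMSE = √(75/6) = 3.5355

3.5355


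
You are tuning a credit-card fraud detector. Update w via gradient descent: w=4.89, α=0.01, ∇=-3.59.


w_new = w - α·∇
= 4.89 - 0.01·-3.59
= 4.89 + 0.0359
= 4.9259

4.9259


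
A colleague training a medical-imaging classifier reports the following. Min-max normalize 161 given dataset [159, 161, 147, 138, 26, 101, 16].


min=16, max=161
(161-16)/(161-16) = 145/145 = 1.0

1.0


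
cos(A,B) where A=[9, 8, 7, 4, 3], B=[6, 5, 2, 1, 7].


A·B = 9·6 + 8·5 + 7·2 + 4·1 + 3·7 = 133
‖A‖ = √219 = 14.7986, ‖B‖ = √115 = 10.7238
cos = 133/(√219·√115) = 133/√25185 = 0.8381

0.8381


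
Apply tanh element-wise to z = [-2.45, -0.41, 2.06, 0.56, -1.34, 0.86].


tanh(-2.45) = -0.9852
tanh(-0.41) = -0.3885
tanh(2.06) = 0.968
tanh(0.56) = 0.508
tanh(-1.34) = -0.8717
tanh(0.86) = 0.6963
result = [-0.9852, -0.3885, 0.968, 0.508, -0.8717, 0.6963]

[-0.9852, -0.3885, 0.968, 0.508, -0.8717, 0.6963]


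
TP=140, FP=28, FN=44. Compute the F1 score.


Precision = 140/168 = 0.8333
Recall = 140/184 = 0.7609
F1 = 2·P·R/(P+R) = 2·TP/(2·TP+FP+FN) = 280/(280+28+44) = 280/352 = 0.7955

0.7955


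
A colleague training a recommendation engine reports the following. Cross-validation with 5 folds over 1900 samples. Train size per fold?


Fold size = 1900/5 = 380
Training per fold = 1900 - 380 = 1520

1520


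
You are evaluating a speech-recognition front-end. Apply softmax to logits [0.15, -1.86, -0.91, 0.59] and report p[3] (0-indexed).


Exponentials: e^0.15=1.1618, e^-1.86=0.1557, e^-0.91=0.4025, e^0.59=1.804
Sum = 3.524
Softmax = [0.3297, 0.0442, 0.1142, 0.5119]
p[3] = 1.804/3.524 = 0.5119

0.5119


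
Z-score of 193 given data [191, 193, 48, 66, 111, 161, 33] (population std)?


μ = 114.7143, σ = 62.7983
z = (193 - 114.7143)/62.7983 = 1.2466

1.2466


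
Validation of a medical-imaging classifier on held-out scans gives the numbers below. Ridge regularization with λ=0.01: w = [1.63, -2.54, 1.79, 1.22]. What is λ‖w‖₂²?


‖w‖₂² = (1.63)² + (-2.54)² + (1.79)² + (1.22)²
     = 2.6569 + 6.4516 + 3.2041 + 1.4884
     = 13.801
λ·‖w‖₂² = 0.01·13.801 = 0.13801

0.13801


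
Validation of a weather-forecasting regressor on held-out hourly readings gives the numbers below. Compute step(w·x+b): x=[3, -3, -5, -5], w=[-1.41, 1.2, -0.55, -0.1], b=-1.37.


z = (3)·(-1.41) + (-3)·(1.2) + (-5)·(-0.55) + (-5)·(-0.1) - 1.37
  = -5.95
step(z) = 0 (z<0)

0


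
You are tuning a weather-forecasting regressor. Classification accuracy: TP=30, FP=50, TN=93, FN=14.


Accuracy = (TP+TN)/(TP+TN+FP+FN)
= (30+93)/(187)
= 123/187 = 65.78%

65.78%


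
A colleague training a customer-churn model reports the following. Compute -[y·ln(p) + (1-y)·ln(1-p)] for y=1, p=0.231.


BCE = -[y·ln(p) + (1-y)·ln(1-p)]
= -1·ln(0.231) - 0
= -ln(0.231) = 1.4653

1.4653


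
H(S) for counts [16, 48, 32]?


Probabilities: [16/96, 48/96, 32/96] ≈ [0.1667, 0.5, 0.3333]
H = -((16/96)·log₂(16/96) + (48/96)·log₂(48/96) + (32/96)·log₂(32/96))
  = 1.4591 bits

1.4591 bits


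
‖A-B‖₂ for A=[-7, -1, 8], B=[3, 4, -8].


d = √((-7-3)² + (-1-4)² + (8+ 8)²)
  = √(100 + 25 + 256)
  = √381 = 19.5192

19.5192


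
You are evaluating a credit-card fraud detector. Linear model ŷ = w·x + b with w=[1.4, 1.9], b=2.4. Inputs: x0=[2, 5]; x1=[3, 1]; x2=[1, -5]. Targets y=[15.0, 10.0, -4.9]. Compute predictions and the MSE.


ŷ0 = (1.4)·(2) + (1.9)·(5) + 2.4 = 14.7
ŷ1 = (1.4)·(3) + (1.9)·(1) + 2.4 = 8.5
ŷ2 = (1.4)·(1) + (1.9)·(-5) + 2.4 = -5.7
errors² = [0.09, 2.25, 0.64]
MSE = 2.9800/3 = 0.9933

0.9933


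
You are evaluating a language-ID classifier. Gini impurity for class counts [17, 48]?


Probabilities: [17/65, 48/65] ≈ [0.2615, 0.7385]
Σpᵢ² = (289 + 2304)/65² = 2593/4225
Gini = 1 - Σpᵢ² = 1 - 2593/4225 = 0.3863

0.3863


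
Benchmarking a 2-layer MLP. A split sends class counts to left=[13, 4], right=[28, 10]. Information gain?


Parent = [41, 14], H_parent = 0.8184
H_left = 0.7871 (n=17), H_right = 0.8315 (n=38)
H_children = (17/55)·0.7871 + (38/55)·0.8315 = 0.8178
IG = 0.8184 - 0.8178 = 0.0006

0.0006


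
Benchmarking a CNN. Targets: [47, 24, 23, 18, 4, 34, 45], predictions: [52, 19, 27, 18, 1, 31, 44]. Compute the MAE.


Absolute errors: |47-52|=5, |24-19|=5, |23-27|=4, |18-18|=0, |4-1|=3, |34-31|=3, |45-44|=1
Sum = 21
MAE = 21/7 = 3

3


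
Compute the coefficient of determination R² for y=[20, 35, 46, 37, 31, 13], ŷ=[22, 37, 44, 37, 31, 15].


ȳ = 30.3333
SS_res = Σ(y-ŷ)² = 16
SS_tot = Σ(y-ȳ)² = 719.33
R² = 1 - SS_res/SS_tot = 1 - 0.0222 = 0.9778

0.9778


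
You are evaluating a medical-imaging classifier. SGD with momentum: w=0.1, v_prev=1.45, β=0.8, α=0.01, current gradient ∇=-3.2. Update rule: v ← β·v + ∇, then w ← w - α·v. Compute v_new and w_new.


v_new = 0.8·1.45 - 3.2 = 1.16 - 3.2 = -2.04
w_new = 0.1 - 0.01·-2.04 = 0.1 + 0.0204 = 0.1204

v_new=-2.04, w_new=0.1204


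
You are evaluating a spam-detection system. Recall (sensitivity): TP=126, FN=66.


Recall = TP/(TP+FN)
= 126/(126+66)
= 126/192 = 65.62%

65.62%


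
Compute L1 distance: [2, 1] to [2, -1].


d = |2-2| + |1+ 1|
  = 0 + 2
  = 2

2


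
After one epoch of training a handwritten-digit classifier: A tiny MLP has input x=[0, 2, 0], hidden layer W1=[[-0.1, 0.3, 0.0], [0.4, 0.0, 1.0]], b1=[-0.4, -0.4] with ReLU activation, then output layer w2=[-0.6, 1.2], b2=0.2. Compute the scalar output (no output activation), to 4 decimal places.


z1[0] = (-0.1)·(0) + (0.3)·(2) + (0.0)·(0) - 0.4 = 0.2
z1[1] = (0.4)·(0) + (0.0)·(2) + (1.0)·(0) - 0.4 = -0.4
h = ReLU(z1) = [0.2, 0.0]
output = (-0.6)·(0.2) + (1.2)·(0.0) + 0.2 = 0.08

0.08


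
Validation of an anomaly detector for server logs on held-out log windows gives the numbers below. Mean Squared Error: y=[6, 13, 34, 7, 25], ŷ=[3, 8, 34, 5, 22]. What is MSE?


Squared errors: (6-3)²=9, (13-8)²=25, (34-34)²=0, (7-5)²=4, (25-22)²=9
Sum = 47
MSE = 47/5 = 47/5

47/5


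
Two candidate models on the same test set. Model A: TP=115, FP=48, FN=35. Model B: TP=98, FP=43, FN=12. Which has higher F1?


Model A: P=115/163=0.7055, R=115/150=0.7667, F1=2PR/(P+R)=2TP/(2TP+FP+FN)=230/313=0.7348
Model B: P=98/141=0.695, R=98/110=0.8909, F1=2PR/(P+R)=2TP/(2TP+FP+FN)=196/251=0.7809
0.7348 < 0.7809 → Model B

Model B


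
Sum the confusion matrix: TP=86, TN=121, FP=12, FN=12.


Total = TP + TN + FP + FN
= 86 + 121 + 12 + 12
= 231
(Predicted positive: 98, predicted negative: 133)

231


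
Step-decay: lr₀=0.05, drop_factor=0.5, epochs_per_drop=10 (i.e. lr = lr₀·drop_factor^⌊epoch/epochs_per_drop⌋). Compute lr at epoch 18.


n_drops = ⌊18/10⌋ = 1
lr = 0.05·0.5^1 = 0.05·0.5 = 0.025

0.025


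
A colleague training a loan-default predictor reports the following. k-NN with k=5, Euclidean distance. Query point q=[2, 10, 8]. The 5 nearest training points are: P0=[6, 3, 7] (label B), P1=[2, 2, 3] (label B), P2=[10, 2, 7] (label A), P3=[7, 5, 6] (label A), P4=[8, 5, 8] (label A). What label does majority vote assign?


d(q,P0) = 8.124  (label B)
d(q,P1) = 9.434  (label B)
d(q,P2) = 11.3578  (label A)
d(q,P3) = 7.3485  (label A)
d(q,P4) = 7.8102  (label A)
Votes: A=3, B=2
Majority → A

A


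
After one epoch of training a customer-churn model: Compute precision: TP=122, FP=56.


Precision = TP/(TP+FP)
= 122/(122+56)
= 122/178 = 68.54%

68.54%


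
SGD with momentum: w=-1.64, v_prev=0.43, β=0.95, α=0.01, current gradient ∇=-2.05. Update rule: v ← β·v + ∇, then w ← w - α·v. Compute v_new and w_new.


v_new = 0.95·0.43 - 2.05 = 0.4085 - 2.05 = -1.6415
w_new = -1.64 - 0.01·-1.6415 = -1.64 + 0.016415 = -1.623585

v_new=-1.6415, w_new=-1.623585


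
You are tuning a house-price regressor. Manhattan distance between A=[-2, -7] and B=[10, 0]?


d = |-2-10| + |-7-0|
  = 12 + 7
  = 19

19


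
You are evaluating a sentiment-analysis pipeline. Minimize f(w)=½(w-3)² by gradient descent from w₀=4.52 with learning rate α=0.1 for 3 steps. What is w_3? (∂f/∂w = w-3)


step 1: grad = 4.52-3 = 1.52; w = 4.52 - 0.1·(1.52) = 4.368
step 2: grad = 4.368-3 = 1.368; w = 4.368 - 0.1·(1.368) = 4.2312
step 3: grad = 4.2312-3 = 1.2312; w = 4.2312 - 0.1·(1.2312) = 4.10808

4.10808


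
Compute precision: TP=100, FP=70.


Precision = TP/(TP+FP)
= 100/(100+70)
= 100/170 = 58.82%

58.82%


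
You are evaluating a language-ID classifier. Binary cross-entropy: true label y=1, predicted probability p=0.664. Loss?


BCE = -[y·ln(p) + (1-y)·ln(1-p)]
= -1·ln(0.664) - 0
= -ln(0.664) = 0.4095

0.4095


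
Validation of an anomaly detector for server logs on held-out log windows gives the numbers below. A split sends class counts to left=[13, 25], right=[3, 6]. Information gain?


Parent = [16, 31], H_parent = 0.9252
H_left = 0.9268 (n=38), H_right = 0.9183 (n=9)
H_children = (38/47)·0.9268 + (9/47)·0.9183 = 0.9252
IG = 0.9252 - 0.9252 = 0.0

0.0


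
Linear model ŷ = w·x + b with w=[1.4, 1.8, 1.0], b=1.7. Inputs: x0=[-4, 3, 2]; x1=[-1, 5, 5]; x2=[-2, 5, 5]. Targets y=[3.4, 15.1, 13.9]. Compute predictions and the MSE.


ŷ0 = (1.4)·(-4) + (1.8)·(3) + (1.0)·(2) + 1.7 = 3.5
ŷ1 = (1.4)·(-1) + (1.8)·(5) + (1.0)·(5) + 1.7 = 14.3
ŷ2 = (1.4)·(-2) + (1.8)·(5) + (1.0)·(5) + 1.7 = 12.9
errors² = [0.01, 0.64, 1.0]
MSE = 1.6500/3 = 0.55

0.55


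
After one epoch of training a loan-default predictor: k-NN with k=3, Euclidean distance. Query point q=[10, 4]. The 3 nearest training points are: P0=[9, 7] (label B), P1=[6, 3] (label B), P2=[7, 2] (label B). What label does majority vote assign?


d(q,P0) = 3.1623  (label B)
d(q,P1) = 4.1231  (label B)
d(q,P2) = 3.6056  (label B)
Votes: A=0, B=3
Majority → B

B


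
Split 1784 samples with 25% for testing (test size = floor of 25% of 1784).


Test = ⌊1784·25/100⌋ = 446
Train = 1784 - 446 = 1338

Train: 1338, Test: 446


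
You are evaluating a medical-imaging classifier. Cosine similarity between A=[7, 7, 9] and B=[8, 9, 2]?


A·B = 7·8 + 7·9 + 9·2 = 137
‖A‖ = √179 = 13.3791, ‖B‖ = √149 = 12.2066
cos = 137/(√179·√149) = 137/√26671 = 0.8389

0.8389


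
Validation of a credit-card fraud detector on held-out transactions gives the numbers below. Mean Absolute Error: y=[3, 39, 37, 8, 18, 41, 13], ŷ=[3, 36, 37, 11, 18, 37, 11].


Absolute errors: |3-3|=0, |39-36|=3, |37-37|=0, |8-11|=3, |18-18|=0, |41-37|=4, |13-11|=2
Sum = 12
MAE = 12/7 = 12/7

12/7


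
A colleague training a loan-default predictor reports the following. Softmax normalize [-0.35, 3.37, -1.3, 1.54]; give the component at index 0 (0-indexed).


Exponentials: e^-0.35=0.7047, e^3.37=29.0785, e^-1.3=0.2725, e^1.54=4.6646
Sum = 34.7203
Softmax = [0.0203, 0.8375, 0.0078, 0.1343]
p[0] = 0.7047/34.7203 = 0.0203

0.0203


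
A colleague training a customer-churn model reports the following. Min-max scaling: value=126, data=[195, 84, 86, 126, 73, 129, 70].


min=70, max=195
(126-70)/(195-70) = 56/125 = 0.448

0.448


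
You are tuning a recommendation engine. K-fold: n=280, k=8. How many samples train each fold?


Fold size = 280/8 = 35
Training per fold = 280 - 35 = 245

245


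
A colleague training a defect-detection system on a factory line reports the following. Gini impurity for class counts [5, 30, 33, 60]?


Probabilities: [5/128, 30/128, 33/128, 60/128] ≈ [0.0391, 0.2344, 0.2578, 0.4688]
Σpᵢ² = (25 + 900 + 1089 + 3600)/128² = 5614/16384
Gini = 1 - Σpᵢ² = 1 - 5614/16384 = 0.6573

0.6573


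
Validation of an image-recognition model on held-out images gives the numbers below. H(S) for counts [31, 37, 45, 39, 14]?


Probabilities: [31/166, 37/166, 45/166, 39/166, 14/166] ≈ [0.1867, 0.2229, 0.2711, 0.2349, 0.0843]
H = -((31/166)·log₂(31/166) + (37/166)·log₂(37/166) + (45/166)·log₂(45/166) + (39/166)·log₂(39/166) + (14/166)·log₂(14/166))
  = 2.2371 bits

2.2371 bits


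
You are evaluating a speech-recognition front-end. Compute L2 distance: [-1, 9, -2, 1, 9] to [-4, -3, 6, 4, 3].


d = √((-1+ 4)² + (9+ 3)² + (-2-6)² + (1-4)² + (9-3)²)
  = √(9 + 144 + 64 + 9 + 36)
  = √262 = 16.1864

16.1864


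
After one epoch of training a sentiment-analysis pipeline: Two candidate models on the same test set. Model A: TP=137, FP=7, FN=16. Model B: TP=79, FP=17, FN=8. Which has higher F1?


Model A: P=137/144=0.9514, R=137/153=0.8954, F1=2PR/(P+R)=2TP/(2TP+FP+FN)=274/297=0.9226
Model B: P=79/96=0.8229, R=79/87=0.908, F1=2PR/(P+R)=2TP/(2TP+FP+FN)=158/183=0.8634
0.9226 > 0.8634 → Model A

Model A


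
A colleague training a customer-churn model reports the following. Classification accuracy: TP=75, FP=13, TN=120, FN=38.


Accuracy = (TP+TN)/(TP+TN+FP+FN)
= (75+120)/(246)
= 195/246 = 79.27%

79.27%


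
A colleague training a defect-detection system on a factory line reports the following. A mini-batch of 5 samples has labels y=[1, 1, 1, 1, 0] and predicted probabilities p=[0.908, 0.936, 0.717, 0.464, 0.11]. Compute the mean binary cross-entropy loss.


L[0] = -ln(0.908) = 0.0965
L[1] = -ln(0.936) = 0.0661
L[2] = -ln(0.717) = 0.3327
L[3] = -ln(0.464) = 0.7679
L[4] = -ln(1-0.11) = -ln(0.89) = 0.1165
mean = (0.0965 + 0.0661 + 0.3327 + 0.7679 + 0.1165)/5 = 0.2759

0.2759


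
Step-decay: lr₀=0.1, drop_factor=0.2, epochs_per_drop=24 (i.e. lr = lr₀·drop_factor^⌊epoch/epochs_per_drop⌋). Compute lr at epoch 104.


n_drops = ⌊104/24⌋ = 4
lr = 0.1·0.2^4 = 0.1·0.0016 = 0.00016

0.00016


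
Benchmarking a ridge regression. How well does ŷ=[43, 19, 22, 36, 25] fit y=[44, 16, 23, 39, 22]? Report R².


ȳ = 28.8
SS_res = Σ(y-ŷ)² = 29
SS_tot = Σ(y-ȳ)² = 578.8
R² = 1 - SS_res/SS_tot = 1 - 0.0501 = 0.9499

0.9499


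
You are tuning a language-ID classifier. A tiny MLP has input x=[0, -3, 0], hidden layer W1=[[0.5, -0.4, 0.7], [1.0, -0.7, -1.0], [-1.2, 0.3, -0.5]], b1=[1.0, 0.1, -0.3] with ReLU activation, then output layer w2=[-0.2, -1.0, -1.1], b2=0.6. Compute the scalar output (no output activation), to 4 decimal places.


z1[0] = (0.5)·(0) + (-0.4)·(-3) + (0.7)·(0) + 1.0 = 2.2
z1[1] = (1.0)·(0) + (-0.7)·(-3) + (-1.0)·(0) + 0.1 = 2.2
z1[2] = (-1.2)·(0) + (0.3)·(-3) + (-0.5)·(0) - 0.3 = -1.2
h = ReLU(z1) = [2.2, 2.2, 0.0]
output = (-0.2)·(2.2) + (-1.0)·(2.2) + (-1.1)·(0.0) + 0.6 = -2.04

-2.04


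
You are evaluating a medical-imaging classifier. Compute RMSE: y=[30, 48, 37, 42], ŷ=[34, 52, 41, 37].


MSE = 73/4 = 18.25
RMSE = √(73/4) = 4.272

4.272


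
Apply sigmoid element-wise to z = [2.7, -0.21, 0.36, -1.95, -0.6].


σ(2.7) = 1/(1+e^-2.7) = 0.937
σ(-0.21) = 1/(1+e^0.21) = 0.4477
σ(0.36) = 1/(1+e^-0.36) = 0.589
σ(-1.95) = 1/(1+e^1.95) = 0.1246
σ(-0.6) = 1/(1+e^0.6) = 0.3543
result = [0.937, 0.4477, 0.589, 0.1246, 0.3543]

[0.937, 0.4477, 0.589, 0.1246, 0.3543]


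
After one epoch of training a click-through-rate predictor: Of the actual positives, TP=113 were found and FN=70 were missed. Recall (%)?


Recall = TP/(TP+FN)
= 113/(113+70)
= 113/183 = 61.75%

61.75%


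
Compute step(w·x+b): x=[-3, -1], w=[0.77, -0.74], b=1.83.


z = (-3)·(0.77) + (-1)·(-0.74) + 1.83
  = 0.26
step(z) = 1 (z≥0)

1


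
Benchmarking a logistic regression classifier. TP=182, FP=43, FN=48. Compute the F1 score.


Precision = 182/225 = 0.8089
Recall = 182/230 = 0.7913
F1 = 2·P·R/(P+R) = 2·TP/(2·TP+FP+FN) = 364/(364+43+48) = 364/455 = 0.8

0.8


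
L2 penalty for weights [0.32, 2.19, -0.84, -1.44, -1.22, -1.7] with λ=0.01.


‖w‖₂² = (0.32)² + (2.19)² + (-0.84)² + (-1.44)² + (-1.22)² + (-1.7)²
     = 0.1024 + 4.7961 + 0.7056 + 2.0736 + 1.4884 + 2.89
     = 12.0561
λ·‖w‖₂² = 0.01·12.0561 = 0.120561

0.120561


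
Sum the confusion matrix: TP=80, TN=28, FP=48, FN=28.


Total = TP + TN + FP + FN
= 80 + 28 + 48 + 28
= 184
(Predicted positive: 128, predicted negative: 56)

184


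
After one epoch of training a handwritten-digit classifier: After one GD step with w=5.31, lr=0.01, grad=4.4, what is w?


w_new = w - α·∇
= 5.31 - 0.01·4.4
= 5.31 - 0.044
= 5.266

5.266


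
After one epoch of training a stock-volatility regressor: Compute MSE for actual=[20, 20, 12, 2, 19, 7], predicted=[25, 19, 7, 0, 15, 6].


Squared errors: (20-25)²=25, (20-19)²=1, (12-7)²=25, (2-0)²=4, (19-15)²=16, (7-6)²=1
Sum = 72
MSE = 72/6 = 12

12


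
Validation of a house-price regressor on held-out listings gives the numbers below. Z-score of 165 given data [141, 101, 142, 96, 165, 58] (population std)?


μ = 117.1667, σ = 35.7837
z = (165 - 117.1667)/35.7837 = 1.3367

1.3367


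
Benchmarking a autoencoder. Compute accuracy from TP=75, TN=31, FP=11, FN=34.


Accuracy = (TP+TN)/(TP+TN+FP+FN)
= (75+31)/(151)
= 106/151 = 70.2%

70.2%


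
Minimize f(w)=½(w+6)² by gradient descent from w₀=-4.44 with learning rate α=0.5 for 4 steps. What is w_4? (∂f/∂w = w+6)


step 1: grad = -4.44+6 = 1.56; w = -4.44 - 0.5·(1.56) = -5.22
step 2: grad = -5.22+6 = 0.78; w = -5.22 - 0.5·(0.78) = -5.61
step 3: grad = -5.61+6 = 0.39; w = -5.61 - 0.5·(0.39) = -5.805
step 4: grad = -5.805+6 = 0.195; w = -5.805 - 0.5·(0.195) = -5.9025

-5.9025


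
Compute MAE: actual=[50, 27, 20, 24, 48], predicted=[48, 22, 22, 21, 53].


Absolute errors: |50-48|=2, |27-22|=5, |20-22|=2, |24-21|=3, |48-53|=5
Sum = 17
MAE = 17/5 = 17/5

17/5


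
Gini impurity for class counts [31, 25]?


Probabilities: [31/56, 25/56] ≈ [0.5536, 0.4464]
Σpᵢ² = (961 + 625)/56² = 1586/3136
Gini = 1 - Σpᵢ² = 1 - 1586/3136 = 0.4943

0.4943


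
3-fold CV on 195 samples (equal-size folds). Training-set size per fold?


Fold size = 195/3 = 65
Training per fold = 195 - 65 = 130

130


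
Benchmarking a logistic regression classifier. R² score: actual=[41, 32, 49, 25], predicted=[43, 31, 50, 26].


ȳ = 36.75
SS_res = Σ(y-ŷ)² = 7
SS_tot = Σ(y-ȳ)² = 328.75
R² = 1 - SS_res/SS_tot = 1 - 0.0213 = 0.9787

0.9787


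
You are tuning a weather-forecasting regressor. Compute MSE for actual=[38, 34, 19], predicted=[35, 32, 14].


Squared errors: (38-35)²=9, (34-32)²=4, (19-14)²=25
Sum = 38
MSE = 38/3 = 38/3

38/3


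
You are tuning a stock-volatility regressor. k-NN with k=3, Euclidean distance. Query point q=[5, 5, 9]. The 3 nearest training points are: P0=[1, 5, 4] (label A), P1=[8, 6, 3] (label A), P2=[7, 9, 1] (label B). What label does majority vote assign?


d(q,P0) = 6.4031  (label A)
d(q,P1) = 6.7823  (label A)
d(q,P2) = 9.1652  (label B)
Votes: A=2, B=1
Majority → A

A


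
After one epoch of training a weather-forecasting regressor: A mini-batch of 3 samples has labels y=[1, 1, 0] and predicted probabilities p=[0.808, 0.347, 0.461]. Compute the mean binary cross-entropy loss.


L[0] = -ln(0.808) = 0.2132
L[1] = -ln(0.347) = 1.0584
L[2] = -ln(1-0.461) = -ln(0.539) = 0.618
mean = (0.2132 + 1.0584 + 0.618)/3 = 0.6299

0.6299


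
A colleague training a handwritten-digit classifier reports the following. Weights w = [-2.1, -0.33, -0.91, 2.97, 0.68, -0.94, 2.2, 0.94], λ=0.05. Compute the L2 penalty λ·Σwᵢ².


‖w‖₂² = (-2.1)² + (-0.33)² + (-0.91)² + (2.97)² + (0.68)² + (-0.94)² + (2.2)² + (0.94)²
     = 4.41 + 0.1089 + 0.8281 + 8.8209 + 0.4624 + 0.8836 + 4.84 + 0.8836
     = 21.2375
λ·‖w‖₂² = 0.05·21.2375 = 1.061875

1.061875


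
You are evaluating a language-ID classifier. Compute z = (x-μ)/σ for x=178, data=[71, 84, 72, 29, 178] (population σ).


μ = 86.8, σ = 49.2642
z = (178 - 86.8)/49.2642 = 1.8512

1.8512


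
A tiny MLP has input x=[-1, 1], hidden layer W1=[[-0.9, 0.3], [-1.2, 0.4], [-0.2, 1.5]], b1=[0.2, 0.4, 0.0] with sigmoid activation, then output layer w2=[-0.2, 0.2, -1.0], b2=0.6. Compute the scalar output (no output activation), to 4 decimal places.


z1[0] = (-0.9)·(-1) + (0.3)·(1) + 0.2 = 1.4
z1[1] = (-1.2)·(-1) + (0.4)·(1) + 0.4 = 2.0
z1[2] = (-0.2)·(-1) + (1.5)·(1) + 0.0 = 1.7
h = sigmoid(z1) = [0.8022, 0.8808, 0.8455]
output = (-0.2)·(0.8022) + (0.2)·(0.8808) + (-1.0)·(0.8455) + 0.6 = -0.2298

-0.2298


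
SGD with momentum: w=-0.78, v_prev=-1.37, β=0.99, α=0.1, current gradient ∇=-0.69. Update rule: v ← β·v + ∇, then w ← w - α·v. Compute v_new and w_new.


v_new = 0.99·-1.37 - 0.69 = -1.3563 - 0.69 = -2.0463
w_new = -0.78 - 0.1·-2.0463 = -0.78 + 0.20463 = -0.57537

v_new=-2.0463, w_new=-0.57537


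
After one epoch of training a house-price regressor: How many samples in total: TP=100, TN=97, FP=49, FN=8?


Total = TP + TN + FP + FN
= 100 + 97 + 49 + 8
= 254
(Predicted positive: 149, predicted negative: 105)

254


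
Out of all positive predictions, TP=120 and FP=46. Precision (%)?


Precision = TP/(TP+FP)
= 120/(120+46)
= 120/166 = 72.29%

72.29%


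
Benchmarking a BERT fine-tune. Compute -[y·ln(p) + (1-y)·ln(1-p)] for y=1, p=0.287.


BCE = -[y·ln(p) + (1-y)·ln(1-p)]
= -1·ln(0.287) - 0
= -ln(0.287) = 1.2483

1.2483
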